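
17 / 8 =2.12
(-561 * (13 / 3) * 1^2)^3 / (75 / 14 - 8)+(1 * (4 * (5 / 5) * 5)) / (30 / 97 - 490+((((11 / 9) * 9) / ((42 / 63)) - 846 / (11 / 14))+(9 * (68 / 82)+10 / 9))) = 244119864324503665586 / 44907815713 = 5436021780.37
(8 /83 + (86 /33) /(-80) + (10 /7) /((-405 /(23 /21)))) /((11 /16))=52134718 /597910005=0.09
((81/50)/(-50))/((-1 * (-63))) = -9/17500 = -0.00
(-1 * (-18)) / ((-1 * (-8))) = 9 / 4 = 2.25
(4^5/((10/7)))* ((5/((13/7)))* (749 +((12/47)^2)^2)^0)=25088/13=1929.85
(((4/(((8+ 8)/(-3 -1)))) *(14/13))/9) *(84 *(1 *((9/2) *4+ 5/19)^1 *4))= -544096/741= -734.27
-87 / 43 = -2.02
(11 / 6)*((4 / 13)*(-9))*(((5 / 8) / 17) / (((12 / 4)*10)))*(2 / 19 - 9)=0.06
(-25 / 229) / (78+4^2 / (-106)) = -1325 / 944854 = -0.00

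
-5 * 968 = -4840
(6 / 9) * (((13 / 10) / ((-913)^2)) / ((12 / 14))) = 91 / 75021210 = 0.00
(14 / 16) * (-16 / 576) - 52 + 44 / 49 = -721495 / 14112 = -51.13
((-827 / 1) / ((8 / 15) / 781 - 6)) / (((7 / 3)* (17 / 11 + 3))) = 63942813 / 4919740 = 13.00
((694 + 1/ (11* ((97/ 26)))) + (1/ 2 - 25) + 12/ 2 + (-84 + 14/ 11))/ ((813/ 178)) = 112587581/ 867471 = 129.79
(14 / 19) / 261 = 14 / 4959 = 0.00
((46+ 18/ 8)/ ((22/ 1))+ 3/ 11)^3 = 10218313/ 681472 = 14.99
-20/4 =-5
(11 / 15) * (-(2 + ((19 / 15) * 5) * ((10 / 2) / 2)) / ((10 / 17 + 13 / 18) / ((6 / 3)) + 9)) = -40018 / 29545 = -1.35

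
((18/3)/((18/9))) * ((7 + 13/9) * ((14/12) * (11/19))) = 154/9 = 17.11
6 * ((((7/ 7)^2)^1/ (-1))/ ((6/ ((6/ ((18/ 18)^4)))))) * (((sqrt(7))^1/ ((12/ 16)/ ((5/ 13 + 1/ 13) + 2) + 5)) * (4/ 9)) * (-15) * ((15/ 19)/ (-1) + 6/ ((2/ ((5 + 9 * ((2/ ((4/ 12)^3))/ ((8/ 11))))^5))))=40367014166343480705 * sqrt(7)/ 12901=8278511793997842.45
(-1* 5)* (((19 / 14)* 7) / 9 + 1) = -185 / 18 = -10.28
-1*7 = -7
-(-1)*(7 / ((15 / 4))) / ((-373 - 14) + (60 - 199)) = -14 / 3945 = -0.00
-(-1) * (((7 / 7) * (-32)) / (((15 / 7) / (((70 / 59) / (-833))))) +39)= 117415 / 3009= 39.02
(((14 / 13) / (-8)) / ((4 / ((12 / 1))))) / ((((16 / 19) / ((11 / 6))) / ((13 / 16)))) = -0.71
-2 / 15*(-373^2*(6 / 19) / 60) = 139129 / 1425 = 97.63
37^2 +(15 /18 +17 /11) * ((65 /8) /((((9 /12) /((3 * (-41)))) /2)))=-328051 /66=-4970.47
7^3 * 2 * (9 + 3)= 8232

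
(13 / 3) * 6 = 26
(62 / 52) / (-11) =-31 / 286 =-0.11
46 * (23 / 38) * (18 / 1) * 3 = 28566 / 19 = 1503.47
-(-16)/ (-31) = -16/ 31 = -0.52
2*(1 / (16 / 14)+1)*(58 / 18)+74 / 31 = 5383 / 372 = 14.47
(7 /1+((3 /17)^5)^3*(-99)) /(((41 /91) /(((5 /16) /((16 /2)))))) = 4558408709206208392445 /7510998087161756640832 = 0.61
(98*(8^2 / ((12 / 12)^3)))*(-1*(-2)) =12544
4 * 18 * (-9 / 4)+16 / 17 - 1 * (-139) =-375 / 17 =-22.06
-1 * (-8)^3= 512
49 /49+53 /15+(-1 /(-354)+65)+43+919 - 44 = 1747939 /1770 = 987.54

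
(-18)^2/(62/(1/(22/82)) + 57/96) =425088/22603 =18.81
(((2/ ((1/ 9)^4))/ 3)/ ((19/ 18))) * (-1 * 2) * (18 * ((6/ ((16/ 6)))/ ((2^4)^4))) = -1594323/ 311296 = -5.12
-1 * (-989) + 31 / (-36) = 35573 / 36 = 988.14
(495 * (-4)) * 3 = -5940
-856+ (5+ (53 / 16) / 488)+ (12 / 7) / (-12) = -851.14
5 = 5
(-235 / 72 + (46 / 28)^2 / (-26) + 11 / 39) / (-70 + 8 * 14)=-8845 / 120393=-0.07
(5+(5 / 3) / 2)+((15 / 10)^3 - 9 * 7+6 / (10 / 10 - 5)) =-1327 / 24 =-55.29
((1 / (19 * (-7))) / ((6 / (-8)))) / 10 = 2 / 1995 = 0.00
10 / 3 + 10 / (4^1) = 5.83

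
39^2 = 1521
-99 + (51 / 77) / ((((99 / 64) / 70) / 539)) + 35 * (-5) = 524078 / 33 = 15881.15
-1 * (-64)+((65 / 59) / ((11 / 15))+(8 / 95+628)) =42763077 / 61655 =693.59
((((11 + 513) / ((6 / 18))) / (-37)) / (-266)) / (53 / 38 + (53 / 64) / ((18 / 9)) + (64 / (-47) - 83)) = -4728576 / 2443956893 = -0.00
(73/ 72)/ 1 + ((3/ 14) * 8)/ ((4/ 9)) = 2455/ 504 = 4.87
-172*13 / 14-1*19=-1251 / 7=-178.71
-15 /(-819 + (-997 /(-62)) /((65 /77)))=60450 /3223801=0.02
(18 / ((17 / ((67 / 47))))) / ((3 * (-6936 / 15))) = -1005 / 923644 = -0.00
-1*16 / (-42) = 8 / 21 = 0.38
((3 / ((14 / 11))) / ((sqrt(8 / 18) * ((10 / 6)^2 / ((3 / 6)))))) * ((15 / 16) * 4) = 2673 / 1120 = 2.39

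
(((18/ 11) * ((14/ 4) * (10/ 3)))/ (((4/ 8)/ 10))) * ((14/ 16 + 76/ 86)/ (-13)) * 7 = -202125/ 559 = -361.58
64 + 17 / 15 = 977 / 15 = 65.13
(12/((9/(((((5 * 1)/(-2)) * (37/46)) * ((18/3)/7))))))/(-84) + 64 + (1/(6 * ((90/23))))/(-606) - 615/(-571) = 13709966409329/210584503080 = 65.10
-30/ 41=-0.73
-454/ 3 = -151.33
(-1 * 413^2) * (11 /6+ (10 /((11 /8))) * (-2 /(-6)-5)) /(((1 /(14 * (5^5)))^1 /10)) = 79064061781250 /33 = 2395880660037.88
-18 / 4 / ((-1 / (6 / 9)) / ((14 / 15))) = 14 / 5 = 2.80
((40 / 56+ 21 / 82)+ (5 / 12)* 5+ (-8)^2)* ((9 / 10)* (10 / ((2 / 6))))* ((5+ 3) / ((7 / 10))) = 41567940 / 2009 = 20690.86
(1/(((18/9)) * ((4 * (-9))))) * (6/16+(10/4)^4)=-631/1152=-0.55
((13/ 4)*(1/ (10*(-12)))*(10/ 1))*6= -13/ 8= -1.62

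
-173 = -173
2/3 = 0.67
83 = 83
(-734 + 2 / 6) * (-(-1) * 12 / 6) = -4402 / 3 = -1467.33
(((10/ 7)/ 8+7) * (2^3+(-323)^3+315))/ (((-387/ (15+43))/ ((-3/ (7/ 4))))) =-18707172912/ 301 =-62150076.12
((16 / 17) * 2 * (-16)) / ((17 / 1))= -512 / 289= -1.77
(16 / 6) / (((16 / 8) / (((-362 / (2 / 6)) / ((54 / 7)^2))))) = -24.33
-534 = -534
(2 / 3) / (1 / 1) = 2 / 3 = 0.67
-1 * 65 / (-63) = 65 / 63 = 1.03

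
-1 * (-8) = 8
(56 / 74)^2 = 784 / 1369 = 0.57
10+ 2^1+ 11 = 23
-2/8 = -1/4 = -0.25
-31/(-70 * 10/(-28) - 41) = 31/16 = 1.94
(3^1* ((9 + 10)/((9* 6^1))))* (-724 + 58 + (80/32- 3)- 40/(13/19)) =-119377/156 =-765.24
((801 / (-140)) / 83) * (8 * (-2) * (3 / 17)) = 9612 / 49385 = 0.19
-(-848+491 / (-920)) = 780651 / 920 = 848.53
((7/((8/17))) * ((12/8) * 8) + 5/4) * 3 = 2157/4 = 539.25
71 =71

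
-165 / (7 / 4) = -660 / 7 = -94.29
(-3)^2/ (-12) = -3/ 4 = -0.75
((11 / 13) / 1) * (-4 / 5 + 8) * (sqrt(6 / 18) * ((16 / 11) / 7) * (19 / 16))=228 * sqrt(3) / 455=0.87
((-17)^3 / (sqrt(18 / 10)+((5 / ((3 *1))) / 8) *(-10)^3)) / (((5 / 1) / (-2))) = -9211875 / 976522 -132651 *sqrt(5) / 4882610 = -9.49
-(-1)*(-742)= -742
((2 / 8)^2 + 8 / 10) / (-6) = -23 / 160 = -0.14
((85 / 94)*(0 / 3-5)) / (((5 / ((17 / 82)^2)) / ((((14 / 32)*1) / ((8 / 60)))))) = -2579325 / 20225792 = -0.13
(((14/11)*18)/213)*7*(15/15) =588/781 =0.75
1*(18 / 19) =18 / 19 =0.95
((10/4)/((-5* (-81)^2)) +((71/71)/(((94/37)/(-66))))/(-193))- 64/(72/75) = -7919297909/119029662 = -66.53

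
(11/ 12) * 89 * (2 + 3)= 4895/ 12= 407.92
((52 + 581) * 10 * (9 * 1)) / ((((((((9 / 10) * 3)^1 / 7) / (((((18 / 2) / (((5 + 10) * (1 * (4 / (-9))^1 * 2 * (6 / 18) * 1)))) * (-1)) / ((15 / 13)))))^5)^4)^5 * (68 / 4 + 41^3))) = 45686243649144064033490068828678031540444882141094280165309881181844429944703747563294062909809233769241099477394542456169979144133200563489841178715597878410494379540271553497757568301553345808843697 / 87389297078533678480379725572210688000000000000000000000000000000000000000000000000000000000000000000000000000000000000000000000000000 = 522789920235740636807194500000000000000000000000000000000000000000.00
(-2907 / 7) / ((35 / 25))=-14535 / 49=-296.63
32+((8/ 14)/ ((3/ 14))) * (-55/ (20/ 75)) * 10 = -5468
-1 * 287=-287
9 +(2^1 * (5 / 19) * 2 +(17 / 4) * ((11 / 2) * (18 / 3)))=11423 / 76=150.30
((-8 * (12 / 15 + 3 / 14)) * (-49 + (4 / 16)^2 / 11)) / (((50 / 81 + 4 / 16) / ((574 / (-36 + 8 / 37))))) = -75229354341 / 10231210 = -7352.93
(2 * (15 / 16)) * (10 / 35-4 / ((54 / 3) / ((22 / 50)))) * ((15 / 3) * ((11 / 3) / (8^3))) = 407 / 32256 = 0.01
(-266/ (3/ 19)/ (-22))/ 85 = 0.90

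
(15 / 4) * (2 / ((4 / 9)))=135 / 8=16.88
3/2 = 1.50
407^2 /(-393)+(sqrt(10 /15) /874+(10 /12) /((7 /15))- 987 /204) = -79419953 /187068+sqrt(6) /2622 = -424.55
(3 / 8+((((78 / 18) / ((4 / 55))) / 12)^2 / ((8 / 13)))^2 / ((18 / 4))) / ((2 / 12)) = 44214757128793 / 20639121408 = 2142.28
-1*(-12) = 12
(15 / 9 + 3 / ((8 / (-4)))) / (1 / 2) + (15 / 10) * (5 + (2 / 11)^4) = 688271 / 87846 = 7.83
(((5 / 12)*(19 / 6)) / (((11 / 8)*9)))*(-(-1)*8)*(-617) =-468920 / 891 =-526.29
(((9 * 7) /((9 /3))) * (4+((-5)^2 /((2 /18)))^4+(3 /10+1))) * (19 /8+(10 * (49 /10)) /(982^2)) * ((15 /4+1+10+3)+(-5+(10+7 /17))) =776579279522178897765 /262296128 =2960696695919.88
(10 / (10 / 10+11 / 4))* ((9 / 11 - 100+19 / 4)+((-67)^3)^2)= 241222352198.85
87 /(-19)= -87 /19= -4.58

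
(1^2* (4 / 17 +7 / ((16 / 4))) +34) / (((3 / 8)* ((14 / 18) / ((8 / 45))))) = 39152 / 1785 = 21.93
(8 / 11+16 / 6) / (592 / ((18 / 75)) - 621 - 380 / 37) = 4144 / 2241019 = 0.00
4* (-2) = -8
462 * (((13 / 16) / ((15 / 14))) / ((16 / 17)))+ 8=121679 / 320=380.25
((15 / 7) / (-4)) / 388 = -15 / 10864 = -0.00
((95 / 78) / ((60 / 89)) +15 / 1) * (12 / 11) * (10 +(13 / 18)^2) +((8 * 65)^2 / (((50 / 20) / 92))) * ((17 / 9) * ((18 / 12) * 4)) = 112775019.58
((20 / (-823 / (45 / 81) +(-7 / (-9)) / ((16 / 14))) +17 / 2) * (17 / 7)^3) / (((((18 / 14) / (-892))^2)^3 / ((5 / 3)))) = 19200102846020989109818315294720 / 849868224057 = 22591858717067709973.52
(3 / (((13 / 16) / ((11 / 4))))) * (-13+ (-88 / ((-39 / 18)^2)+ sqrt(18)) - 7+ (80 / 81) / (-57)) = -1330807984 / 3381183+ 396 * sqrt(2) / 13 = -350.51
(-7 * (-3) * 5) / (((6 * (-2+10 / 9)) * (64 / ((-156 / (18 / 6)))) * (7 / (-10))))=-2925 / 128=-22.85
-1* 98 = -98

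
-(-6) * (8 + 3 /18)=49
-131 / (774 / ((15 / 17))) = -0.15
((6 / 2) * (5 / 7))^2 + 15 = 960 / 49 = 19.59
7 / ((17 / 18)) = 126 / 17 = 7.41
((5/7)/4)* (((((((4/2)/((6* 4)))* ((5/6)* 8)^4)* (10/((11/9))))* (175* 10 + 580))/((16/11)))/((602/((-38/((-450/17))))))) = 918.69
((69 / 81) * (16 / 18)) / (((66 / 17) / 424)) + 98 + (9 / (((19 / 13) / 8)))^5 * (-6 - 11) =-97937353153394668046 / 19855837881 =-4932421071.34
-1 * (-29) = 29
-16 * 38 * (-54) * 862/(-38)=-744768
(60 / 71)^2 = 3600 / 5041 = 0.71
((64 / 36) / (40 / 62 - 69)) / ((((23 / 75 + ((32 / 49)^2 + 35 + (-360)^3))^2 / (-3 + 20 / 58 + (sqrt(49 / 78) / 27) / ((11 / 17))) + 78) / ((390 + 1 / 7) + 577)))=1335017459487318638478329100788581444306034350000 / 43512067403433678382373927278480065969801832776269319680945757 - 198676625657480515994136673323593345921600000 * sqrt(78) / 3347082107956436798644148252190774305369371752020716898534289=0.00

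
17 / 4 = 4.25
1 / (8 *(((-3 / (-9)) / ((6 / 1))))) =9 / 4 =2.25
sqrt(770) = 27.75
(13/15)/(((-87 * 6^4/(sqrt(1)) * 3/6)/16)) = -26/105705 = -0.00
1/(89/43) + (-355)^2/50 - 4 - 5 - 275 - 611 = 289425/178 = 1625.98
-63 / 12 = -21 / 4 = -5.25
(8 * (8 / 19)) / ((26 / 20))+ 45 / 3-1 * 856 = -207087 / 247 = -838.41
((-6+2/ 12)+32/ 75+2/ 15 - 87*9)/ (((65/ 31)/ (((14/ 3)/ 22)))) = -25658297/ 321750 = -79.75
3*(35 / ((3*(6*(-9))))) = -35 / 54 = -0.65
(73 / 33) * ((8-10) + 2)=0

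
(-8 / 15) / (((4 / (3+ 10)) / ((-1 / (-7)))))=-26 / 105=-0.25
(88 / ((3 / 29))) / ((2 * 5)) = 1276 / 15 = 85.07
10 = 10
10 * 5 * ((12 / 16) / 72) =25 / 48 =0.52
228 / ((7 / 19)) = 4332 / 7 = 618.86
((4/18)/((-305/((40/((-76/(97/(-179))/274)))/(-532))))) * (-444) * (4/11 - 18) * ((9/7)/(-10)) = -1144661304/10623040505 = -0.11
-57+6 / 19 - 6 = -1191 / 19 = -62.68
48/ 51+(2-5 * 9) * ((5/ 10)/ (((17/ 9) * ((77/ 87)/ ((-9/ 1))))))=305485/ 2618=116.69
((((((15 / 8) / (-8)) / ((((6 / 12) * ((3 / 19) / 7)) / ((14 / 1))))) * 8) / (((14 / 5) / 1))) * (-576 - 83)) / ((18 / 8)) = 2191175 / 9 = 243463.89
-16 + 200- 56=128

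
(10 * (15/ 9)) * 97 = 4850/ 3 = 1616.67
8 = 8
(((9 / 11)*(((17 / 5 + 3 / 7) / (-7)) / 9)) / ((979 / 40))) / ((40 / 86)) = -11524 / 2638405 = -0.00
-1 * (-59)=59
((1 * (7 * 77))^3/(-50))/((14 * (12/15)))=-279626.46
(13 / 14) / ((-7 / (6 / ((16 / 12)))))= -117 / 196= -0.60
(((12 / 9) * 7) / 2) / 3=14 / 9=1.56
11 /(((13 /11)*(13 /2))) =242 /169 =1.43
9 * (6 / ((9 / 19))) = 114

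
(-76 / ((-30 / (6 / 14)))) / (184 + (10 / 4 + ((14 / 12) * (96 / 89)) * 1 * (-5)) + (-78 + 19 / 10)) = 1691 / 162148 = 0.01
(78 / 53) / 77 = 78 / 4081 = 0.02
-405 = -405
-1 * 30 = -30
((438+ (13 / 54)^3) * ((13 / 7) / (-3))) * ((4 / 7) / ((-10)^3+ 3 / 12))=1793257154 / 11570710599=0.15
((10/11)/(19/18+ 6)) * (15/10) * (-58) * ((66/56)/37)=-11745/32893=-0.36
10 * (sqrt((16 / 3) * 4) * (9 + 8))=1360 * sqrt(3) / 3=785.20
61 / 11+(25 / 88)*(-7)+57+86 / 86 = 5417 / 88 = 61.56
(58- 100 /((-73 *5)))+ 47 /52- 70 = -41081 /3796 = -10.82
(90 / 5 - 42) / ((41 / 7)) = -4.10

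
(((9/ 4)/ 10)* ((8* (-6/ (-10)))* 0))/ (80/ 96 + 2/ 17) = 0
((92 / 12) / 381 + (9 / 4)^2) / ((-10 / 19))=-1766069 / 182880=-9.66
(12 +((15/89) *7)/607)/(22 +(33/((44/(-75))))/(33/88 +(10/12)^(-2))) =-78454101/58777024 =-1.33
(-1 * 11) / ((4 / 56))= -154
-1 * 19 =-19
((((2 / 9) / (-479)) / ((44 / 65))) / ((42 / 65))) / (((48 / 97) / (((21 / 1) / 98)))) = -409825 / 892273536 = -0.00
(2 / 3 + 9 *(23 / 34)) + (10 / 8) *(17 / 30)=1015 / 136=7.46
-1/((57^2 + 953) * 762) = -1/3201924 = -0.00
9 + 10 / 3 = 37 / 3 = 12.33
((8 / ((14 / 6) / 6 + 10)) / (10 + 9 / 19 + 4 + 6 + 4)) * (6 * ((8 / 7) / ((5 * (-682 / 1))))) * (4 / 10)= -43776 / 1729679875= -0.00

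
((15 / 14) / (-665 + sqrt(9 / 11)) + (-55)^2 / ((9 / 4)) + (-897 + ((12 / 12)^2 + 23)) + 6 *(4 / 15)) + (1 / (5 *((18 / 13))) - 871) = -174163181573 / 437801940 - 45 *sqrt(11) / 68102524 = -397.81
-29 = -29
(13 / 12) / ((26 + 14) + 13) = 13 / 636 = 0.02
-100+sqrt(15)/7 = -99.45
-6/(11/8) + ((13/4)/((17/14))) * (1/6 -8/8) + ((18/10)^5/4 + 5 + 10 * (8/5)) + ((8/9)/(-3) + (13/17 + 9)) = 451227569/15778125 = 28.60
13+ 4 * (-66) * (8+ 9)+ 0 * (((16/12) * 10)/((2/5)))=-4475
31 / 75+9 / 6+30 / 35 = 2909 / 1050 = 2.77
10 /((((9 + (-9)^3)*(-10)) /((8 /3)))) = 1 /270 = 0.00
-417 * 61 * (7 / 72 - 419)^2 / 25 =-7713226924159 / 43200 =-178546919.54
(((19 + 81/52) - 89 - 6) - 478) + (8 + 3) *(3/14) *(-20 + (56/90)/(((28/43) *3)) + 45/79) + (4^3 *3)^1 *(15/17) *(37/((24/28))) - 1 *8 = 147552754229/21998340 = 6707.45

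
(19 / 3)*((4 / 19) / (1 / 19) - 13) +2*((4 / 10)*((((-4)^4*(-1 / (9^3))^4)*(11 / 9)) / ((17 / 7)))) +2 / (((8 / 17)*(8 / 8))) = -52.75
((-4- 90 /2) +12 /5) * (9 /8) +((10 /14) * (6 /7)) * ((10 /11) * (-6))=-1202283 /21560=-55.76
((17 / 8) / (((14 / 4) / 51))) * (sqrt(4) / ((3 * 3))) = 289 / 42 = 6.88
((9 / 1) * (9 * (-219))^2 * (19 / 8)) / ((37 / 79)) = 52480317069 / 296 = 177298368.48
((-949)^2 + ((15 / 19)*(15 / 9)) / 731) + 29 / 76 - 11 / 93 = 244902303221 / 271932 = 900601.27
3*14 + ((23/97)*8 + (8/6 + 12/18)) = 4452/97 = 45.90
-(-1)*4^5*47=48128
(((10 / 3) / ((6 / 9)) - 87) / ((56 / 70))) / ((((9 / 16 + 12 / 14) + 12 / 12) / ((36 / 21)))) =-19680 / 271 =-72.62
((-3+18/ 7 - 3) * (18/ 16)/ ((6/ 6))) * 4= -108/ 7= -15.43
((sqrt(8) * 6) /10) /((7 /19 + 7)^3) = 20577 * sqrt(2) /6860000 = 0.00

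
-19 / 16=-1.19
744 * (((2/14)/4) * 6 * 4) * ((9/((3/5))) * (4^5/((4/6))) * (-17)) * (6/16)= -655672320/7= -93667474.29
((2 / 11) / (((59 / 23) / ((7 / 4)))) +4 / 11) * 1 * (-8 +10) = 633 / 649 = 0.98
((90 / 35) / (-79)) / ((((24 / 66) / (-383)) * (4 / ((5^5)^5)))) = 11300146579742431640625 / 4424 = 2554282680773605705.39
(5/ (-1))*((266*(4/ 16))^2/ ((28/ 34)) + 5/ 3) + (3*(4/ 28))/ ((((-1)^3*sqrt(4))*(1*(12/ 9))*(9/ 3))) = -564013/ 21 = -26857.76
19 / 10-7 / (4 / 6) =-43 / 5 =-8.60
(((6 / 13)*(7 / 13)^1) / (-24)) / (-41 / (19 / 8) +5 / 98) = 6517 / 10832562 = 0.00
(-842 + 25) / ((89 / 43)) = -35131 / 89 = -394.73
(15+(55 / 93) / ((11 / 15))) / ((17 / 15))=7350 / 527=13.95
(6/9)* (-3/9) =-2/9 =-0.22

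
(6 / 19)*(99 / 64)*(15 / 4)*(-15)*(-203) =13565475 / 2432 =5577.91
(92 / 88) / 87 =23 / 1914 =0.01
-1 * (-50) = 50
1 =1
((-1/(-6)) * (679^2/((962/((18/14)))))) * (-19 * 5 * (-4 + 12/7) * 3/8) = 8044695/962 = 8362.47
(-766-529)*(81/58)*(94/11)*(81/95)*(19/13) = -79867053/4147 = -19259.00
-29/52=-0.56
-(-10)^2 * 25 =-2500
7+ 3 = 10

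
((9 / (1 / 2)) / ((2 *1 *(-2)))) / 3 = -3 / 2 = -1.50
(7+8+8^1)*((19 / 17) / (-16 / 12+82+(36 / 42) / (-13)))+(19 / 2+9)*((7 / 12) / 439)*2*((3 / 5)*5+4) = 163332869 / 246323778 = 0.66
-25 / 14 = -1.79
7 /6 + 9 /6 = 8 /3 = 2.67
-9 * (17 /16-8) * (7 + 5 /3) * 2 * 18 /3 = 6493.50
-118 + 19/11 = -1279/11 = -116.27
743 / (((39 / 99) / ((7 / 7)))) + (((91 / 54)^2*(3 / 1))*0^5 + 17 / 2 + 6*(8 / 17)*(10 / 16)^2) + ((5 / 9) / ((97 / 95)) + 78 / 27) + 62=168161505 / 85748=1961.11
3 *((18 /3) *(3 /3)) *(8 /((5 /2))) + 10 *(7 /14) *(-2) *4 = 88 /5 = 17.60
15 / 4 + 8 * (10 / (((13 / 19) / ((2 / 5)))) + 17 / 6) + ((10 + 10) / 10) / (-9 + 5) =11339 / 156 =72.69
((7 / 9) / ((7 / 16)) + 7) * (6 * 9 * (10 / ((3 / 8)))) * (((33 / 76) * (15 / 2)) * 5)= 3910500 / 19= 205815.79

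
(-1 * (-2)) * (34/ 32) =17/ 8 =2.12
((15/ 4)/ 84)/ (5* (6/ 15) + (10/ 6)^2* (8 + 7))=15/ 14672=0.00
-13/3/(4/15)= -65/4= -16.25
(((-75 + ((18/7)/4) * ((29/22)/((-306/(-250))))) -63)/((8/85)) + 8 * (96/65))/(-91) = 231764123/14574560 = 15.90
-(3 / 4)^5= -243 / 1024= -0.24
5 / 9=0.56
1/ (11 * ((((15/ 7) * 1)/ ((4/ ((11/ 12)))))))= 112/ 605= 0.19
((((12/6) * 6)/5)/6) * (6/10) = 6/25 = 0.24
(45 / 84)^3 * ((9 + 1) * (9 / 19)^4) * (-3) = -332150625 / 1430403296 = -0.23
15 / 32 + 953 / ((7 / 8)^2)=1952479 / 1568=1245.20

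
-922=-922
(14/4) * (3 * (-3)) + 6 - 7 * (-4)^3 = 845/2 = 422.50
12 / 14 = 6 / 7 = 0.86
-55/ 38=-1.45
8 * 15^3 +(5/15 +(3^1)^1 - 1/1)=81007/3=27002.33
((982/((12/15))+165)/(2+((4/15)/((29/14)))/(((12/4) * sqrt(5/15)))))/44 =1580974875/99772816-8480325 * sqrt(3)/24943204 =15.26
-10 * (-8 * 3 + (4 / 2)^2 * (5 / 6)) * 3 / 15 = 124 / 3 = 41.33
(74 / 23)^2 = 5476 / 529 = 10.35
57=57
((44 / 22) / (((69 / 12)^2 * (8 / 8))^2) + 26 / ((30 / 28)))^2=10377456966998416 / 17619971688225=588.96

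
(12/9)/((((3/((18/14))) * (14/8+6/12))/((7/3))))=16/27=0.59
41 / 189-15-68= -15646 / 189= -82.78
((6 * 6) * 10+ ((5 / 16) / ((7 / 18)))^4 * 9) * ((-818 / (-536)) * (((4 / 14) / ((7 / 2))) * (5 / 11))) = 7315627958325 / 355153154048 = 20.60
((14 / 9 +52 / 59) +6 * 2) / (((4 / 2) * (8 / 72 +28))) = 3833 / 14927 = 0.26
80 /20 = 4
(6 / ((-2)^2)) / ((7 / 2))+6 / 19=99 / 133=0.74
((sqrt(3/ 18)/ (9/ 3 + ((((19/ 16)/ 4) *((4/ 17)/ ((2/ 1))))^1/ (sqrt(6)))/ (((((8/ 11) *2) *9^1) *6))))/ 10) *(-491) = 24116285952/ 59647060650715- 162703927148544 *sqrt(6)/ 59647060650715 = -6.68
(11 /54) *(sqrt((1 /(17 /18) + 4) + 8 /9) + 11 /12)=121 /648 + 11 *sqrt(15470) /2754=0.68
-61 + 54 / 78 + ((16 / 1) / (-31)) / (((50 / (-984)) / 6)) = 6416 / 10075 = 0.64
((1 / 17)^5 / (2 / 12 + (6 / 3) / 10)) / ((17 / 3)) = 0.00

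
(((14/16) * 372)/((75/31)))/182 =961/1300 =0.74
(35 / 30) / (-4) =-0.29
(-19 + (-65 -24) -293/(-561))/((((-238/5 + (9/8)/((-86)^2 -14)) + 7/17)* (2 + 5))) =0.33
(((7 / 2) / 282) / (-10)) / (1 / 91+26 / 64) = -2548 / 856575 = -0.00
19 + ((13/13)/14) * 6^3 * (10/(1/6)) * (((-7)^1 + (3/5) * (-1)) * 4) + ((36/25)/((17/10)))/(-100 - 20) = -28122.72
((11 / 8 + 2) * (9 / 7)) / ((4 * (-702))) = -9 / 5824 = -0.00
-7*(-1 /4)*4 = 7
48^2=2304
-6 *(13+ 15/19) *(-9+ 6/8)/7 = 12969/133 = 97.51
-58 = -58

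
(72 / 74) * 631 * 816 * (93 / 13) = 1723871808 / 481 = 3583933.07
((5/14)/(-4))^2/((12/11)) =275/37632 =0.01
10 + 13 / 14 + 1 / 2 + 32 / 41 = 3504 / 287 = 12.21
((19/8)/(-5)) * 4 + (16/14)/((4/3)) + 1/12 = -403/420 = -0.96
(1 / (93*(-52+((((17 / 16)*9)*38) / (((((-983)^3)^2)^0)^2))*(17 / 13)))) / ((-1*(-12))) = 26 / 12279069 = 0.00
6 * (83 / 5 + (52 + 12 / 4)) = 2148 / 5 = 429.60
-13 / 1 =-13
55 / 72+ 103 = 7471 / 72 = 103.76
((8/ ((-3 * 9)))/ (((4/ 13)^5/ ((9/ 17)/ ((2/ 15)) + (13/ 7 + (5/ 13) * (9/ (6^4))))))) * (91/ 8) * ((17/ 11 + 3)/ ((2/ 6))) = -12056134332775/ 124084224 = -97160.90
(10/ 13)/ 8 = 5/ 52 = 0.10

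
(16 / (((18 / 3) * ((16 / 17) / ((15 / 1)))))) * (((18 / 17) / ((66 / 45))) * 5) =3375 / 22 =153.41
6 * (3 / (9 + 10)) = 18 / 19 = 0.95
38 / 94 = 19 / 47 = 0.40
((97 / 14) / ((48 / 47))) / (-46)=-4559 / 30912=-0.15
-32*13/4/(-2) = 52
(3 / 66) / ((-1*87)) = -1 / 1914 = -0.00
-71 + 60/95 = -1337/19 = -70.37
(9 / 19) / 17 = 9 / 323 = 0.03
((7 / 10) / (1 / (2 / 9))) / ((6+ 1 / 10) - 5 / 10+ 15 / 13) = 91 / 3951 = 0.02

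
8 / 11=0.73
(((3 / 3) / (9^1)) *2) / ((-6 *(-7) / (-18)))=-0.10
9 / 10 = 0.90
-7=-7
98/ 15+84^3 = 8890658/ 15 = 592710.53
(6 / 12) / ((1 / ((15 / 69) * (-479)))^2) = 5736025 / 1058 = 5421.57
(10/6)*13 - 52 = -91/3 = -30.33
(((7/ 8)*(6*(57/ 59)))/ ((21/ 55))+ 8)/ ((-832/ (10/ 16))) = -25115/ 1570816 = -0.02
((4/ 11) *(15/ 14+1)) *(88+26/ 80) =102457/ 1540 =66.53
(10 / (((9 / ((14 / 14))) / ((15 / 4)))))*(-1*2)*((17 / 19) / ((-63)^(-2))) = -562275 / 19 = -29593.42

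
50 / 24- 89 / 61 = 457 / 732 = 0.62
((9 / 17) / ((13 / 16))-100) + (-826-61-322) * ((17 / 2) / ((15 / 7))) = -10818057 / 2210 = -4895.05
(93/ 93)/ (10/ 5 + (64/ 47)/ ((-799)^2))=30004847/ 60009758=0.50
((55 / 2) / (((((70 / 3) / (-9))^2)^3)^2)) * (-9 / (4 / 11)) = -163453057838432042769 / 22146059521600000000000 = -0.01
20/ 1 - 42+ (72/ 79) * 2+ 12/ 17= -26150/ 1343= -19.47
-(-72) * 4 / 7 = 41.14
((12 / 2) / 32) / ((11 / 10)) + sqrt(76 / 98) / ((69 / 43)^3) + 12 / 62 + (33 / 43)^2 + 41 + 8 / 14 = 79507 * sqrt(38) / 2299563 + 1501472895 / 35308504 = 42.74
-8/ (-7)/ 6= 4/ 21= 0.19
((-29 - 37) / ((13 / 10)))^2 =435600 / 169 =2577.51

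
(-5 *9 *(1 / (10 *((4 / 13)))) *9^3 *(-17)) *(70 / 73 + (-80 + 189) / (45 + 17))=17830416357 / 36208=492444.11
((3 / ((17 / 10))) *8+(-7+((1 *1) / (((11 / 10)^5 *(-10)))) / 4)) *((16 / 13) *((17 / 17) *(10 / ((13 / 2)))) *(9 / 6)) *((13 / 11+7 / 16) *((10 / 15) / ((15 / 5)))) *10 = 369448749000 / 5089694753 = 72.59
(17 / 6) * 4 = 34 / 3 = 11.33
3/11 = 0.27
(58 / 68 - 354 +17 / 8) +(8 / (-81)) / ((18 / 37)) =-34821859 / 99144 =-351.23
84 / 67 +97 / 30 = 4.49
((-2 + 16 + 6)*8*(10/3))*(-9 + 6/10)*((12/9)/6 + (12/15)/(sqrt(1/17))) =-3584*sqrt(17) - 8960/9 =-15772.77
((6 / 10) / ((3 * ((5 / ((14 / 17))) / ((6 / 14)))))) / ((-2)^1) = -3 / 425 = -0.01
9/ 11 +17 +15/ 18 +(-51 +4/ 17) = -36031/ 1122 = -32.11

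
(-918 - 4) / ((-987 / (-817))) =-753274 / 987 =-763.20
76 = 76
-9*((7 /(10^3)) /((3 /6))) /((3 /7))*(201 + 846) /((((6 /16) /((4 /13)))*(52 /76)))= -7798056 /21125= -369.14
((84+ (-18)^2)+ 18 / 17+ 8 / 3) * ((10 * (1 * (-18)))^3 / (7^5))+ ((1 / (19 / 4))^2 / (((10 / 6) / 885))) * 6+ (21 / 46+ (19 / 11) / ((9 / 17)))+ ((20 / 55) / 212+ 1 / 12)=-7106229839496634601 / 49790354098716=-142723.02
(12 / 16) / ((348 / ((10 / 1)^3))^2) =15625 / 2523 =6.19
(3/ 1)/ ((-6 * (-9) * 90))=0.00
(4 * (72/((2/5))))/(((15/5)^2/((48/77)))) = 3840/77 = 49.87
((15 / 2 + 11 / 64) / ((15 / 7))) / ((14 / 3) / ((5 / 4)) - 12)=-3437 / 7936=-0.43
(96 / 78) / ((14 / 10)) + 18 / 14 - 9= -622 / 91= -6.84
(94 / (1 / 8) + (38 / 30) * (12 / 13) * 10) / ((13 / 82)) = 814096 / 169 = 4817.14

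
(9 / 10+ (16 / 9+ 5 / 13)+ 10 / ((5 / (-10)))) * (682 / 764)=-6757597 / 446940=-15.12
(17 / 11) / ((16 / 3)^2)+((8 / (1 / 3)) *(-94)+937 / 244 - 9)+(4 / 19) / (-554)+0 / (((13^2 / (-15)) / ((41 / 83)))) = -2044168800869 / 904057088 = -2261.11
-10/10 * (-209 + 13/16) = 3331/16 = 208.19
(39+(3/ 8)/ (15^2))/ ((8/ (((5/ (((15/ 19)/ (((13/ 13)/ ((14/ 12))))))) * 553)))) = 35124901/ 2400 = 14635.38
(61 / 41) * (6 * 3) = 1098 / 41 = 26.78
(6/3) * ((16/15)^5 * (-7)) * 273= -1335885824/253125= -5277.57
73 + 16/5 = 76.20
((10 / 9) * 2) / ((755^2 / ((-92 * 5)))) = -368 / 205209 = -0.00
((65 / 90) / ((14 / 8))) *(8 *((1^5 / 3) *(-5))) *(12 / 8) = -520 / 63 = -8.25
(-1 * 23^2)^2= 279841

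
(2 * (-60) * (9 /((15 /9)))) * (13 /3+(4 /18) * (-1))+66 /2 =-2631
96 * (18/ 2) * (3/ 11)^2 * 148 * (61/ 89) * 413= 28993313664/ 10769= 2692293.96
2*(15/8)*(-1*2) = -15/2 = -7.50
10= 10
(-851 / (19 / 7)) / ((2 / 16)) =-2508.21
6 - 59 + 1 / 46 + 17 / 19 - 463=-450183 / 874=-515.08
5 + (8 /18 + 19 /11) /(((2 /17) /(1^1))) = 4645 /198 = 23.46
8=8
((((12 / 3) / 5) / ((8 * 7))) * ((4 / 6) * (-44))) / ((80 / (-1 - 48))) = 0.26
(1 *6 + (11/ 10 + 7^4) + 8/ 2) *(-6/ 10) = -72363/ 50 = -1447.26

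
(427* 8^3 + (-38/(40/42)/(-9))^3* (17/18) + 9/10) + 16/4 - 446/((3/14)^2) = 101573176229/486000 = 208998.30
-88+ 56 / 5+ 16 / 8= -374 / 5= -74.80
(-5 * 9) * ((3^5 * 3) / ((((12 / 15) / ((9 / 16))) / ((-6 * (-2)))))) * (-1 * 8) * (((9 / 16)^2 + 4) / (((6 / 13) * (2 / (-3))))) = -63617916375 / 2048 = -31063435.73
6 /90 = 1 /15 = 0.07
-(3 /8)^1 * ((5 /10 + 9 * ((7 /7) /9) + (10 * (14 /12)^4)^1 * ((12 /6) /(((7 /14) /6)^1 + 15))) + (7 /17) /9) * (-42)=4655063 /73848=63.04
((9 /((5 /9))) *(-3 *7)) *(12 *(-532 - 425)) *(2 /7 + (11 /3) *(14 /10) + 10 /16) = 1180661427 /50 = 23613228.54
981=981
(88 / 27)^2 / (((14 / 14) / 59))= 456896 / 729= 626.74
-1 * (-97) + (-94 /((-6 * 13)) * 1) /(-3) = 11302 /117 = 96.60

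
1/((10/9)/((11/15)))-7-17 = -1167/50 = -23.34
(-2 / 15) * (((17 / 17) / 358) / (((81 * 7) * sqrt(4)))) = -0.00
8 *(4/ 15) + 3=77/ 15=5.13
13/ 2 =6.50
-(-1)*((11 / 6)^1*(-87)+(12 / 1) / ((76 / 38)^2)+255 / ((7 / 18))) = 6989 / 14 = 499.21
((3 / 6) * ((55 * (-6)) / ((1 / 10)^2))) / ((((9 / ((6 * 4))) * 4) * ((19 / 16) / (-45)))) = 7920000 / 19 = 416842.11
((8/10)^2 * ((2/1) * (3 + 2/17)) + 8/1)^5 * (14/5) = 48114406417281777664/69328955078125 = 694001.61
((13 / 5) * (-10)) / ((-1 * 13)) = 2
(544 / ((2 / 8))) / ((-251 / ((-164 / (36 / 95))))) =8475520 / 2259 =3751.89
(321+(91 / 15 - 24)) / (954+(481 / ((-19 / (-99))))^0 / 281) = 1277426 / 4021125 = 0.32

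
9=9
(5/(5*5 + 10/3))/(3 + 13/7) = 21/578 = 0.04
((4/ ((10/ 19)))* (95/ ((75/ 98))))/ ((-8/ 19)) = -336091/ 150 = -2240.61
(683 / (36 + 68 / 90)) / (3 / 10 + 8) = 153675 / 68641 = 2.24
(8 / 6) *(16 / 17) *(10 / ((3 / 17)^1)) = 640 / 9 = 71.11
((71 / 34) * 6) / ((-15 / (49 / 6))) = -3479 / 510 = -6.82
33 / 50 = 0.66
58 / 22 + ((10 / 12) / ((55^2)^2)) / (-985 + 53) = 26980700999 / 10234059000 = 2.64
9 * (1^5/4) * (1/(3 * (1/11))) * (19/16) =627/64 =9.80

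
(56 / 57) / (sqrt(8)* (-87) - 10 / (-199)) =-32156012* sqrt(2) / 11390118347 - 27860 / 34170355041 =-0.00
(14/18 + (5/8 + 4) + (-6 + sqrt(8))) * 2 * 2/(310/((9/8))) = -43/4960 + 9 * sqrt(2)/310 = 0.03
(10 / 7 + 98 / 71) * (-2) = -2792 / 497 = -5.62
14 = 14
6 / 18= 1 / 3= 0.33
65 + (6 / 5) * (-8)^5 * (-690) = 27131969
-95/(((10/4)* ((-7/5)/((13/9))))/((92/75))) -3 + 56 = 95533/945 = 101.09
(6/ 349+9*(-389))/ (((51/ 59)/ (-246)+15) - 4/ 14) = -13792978346/ 57956685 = -237.99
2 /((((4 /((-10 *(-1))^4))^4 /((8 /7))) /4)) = 2500000000000000 /7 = 357142857142857.14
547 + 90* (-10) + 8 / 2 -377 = -726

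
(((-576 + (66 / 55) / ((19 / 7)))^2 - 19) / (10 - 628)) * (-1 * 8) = 11958048836 / 2788725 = 4288.00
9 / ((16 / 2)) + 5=49 / 8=6.12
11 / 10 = 1.10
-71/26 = -2.73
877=877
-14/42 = -1/3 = -0.33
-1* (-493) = 493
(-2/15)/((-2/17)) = 17/15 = 1.13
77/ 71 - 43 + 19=-1627/ 71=-22.92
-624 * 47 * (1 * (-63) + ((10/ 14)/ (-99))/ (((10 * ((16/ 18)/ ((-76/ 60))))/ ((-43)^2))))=689885599/ 385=1791910.65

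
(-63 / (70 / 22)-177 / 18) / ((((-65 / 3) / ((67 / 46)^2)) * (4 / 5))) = 3990721 / 1100320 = 3.63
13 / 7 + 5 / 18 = 269 / 126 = 2.13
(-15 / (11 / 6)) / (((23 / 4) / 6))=-2160 / 253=-8.54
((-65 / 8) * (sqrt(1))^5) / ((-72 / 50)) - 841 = -240583 / 288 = -835.36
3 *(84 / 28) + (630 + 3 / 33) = 7030 / 11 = 639.09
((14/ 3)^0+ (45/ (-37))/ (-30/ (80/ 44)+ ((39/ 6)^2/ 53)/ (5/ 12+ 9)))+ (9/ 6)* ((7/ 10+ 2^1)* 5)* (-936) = -15320389177/ 808339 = -18952.93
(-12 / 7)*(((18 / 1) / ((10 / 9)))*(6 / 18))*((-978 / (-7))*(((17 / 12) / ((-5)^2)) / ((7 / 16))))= -7182432 / 42875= -167.52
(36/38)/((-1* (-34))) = 9/323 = 0.03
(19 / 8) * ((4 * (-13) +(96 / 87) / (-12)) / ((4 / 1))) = -21527 / 696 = -30.93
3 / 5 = 0.60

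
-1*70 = -70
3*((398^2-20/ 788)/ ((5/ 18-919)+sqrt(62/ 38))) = -529463940948846/ 1023605098499-30331826676*sqrt(589)/ 1023605098499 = -517.97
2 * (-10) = -20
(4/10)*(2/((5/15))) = 12/5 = 2.40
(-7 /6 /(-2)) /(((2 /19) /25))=3325 /24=138.54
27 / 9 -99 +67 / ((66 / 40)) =-1828 / 33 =-55.39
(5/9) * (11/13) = 55/117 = 0.47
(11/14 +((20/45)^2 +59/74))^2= 1395321316/440118441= 3.17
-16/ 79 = -0.20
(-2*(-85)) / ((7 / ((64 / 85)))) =128 / 7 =18.29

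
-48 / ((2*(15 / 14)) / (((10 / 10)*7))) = -784 / 5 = -156.80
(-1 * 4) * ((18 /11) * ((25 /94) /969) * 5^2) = -7500 /166991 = -0.04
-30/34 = -15/17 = -0.88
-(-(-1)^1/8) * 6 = -3/4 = -0.75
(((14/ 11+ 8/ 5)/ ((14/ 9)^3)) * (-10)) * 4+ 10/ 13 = -1459636/ 49049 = -29.76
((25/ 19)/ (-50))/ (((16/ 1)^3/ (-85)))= 0.00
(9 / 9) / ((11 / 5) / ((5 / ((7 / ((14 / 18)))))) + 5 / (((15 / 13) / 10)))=75 / 3547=0.02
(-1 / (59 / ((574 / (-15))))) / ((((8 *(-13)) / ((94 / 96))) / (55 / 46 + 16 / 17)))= -7513373 / 575802240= -0.01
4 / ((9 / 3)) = 4 / 3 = 1.33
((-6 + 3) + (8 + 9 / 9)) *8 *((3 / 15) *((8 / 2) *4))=768 / 5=153.60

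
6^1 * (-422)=-2532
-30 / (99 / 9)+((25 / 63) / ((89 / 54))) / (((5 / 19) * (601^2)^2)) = -2438412575268420 / 894084610934053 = -2.73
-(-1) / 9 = 1 / 9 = 0.11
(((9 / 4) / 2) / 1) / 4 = 9 / 32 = 0.28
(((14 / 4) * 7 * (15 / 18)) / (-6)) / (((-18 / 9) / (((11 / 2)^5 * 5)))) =197287475 / 4608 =42814.12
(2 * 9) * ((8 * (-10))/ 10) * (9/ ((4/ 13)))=-4212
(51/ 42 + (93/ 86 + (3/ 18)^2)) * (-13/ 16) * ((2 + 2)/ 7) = -327301/ 303408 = -1.08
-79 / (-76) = 79 / 76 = 1.04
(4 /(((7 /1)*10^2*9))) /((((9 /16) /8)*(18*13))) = 64 /1658475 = 0.00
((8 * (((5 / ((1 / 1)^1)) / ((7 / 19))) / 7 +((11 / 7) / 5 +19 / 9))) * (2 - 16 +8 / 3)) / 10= -1308728 / 33075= -39.57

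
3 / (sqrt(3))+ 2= sqrt(3)+ 2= 3.73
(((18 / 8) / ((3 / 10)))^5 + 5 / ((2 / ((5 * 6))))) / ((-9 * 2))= -253925 / 192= -1322.53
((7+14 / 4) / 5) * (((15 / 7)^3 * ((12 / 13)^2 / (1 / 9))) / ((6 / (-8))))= -1749600 / 8281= -211.28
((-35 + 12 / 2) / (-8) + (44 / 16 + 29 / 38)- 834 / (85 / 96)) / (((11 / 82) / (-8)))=990355246 / 17765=55747.55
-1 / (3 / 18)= -6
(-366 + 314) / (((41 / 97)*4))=-1261 / 41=-30.76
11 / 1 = 11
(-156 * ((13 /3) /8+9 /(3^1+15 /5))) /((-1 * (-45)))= -637 /90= -7.08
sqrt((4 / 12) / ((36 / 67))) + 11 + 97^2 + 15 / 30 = sqrt(201) / 18 + 18841 / 2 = 9421.29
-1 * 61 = -61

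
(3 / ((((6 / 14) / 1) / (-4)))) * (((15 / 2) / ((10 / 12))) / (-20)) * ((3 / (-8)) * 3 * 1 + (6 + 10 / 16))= 693 / 10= 69.30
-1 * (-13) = 13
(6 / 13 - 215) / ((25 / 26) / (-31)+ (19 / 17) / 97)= 285141782 / 25911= 11004.66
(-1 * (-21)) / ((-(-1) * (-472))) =-21 / 472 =-0.04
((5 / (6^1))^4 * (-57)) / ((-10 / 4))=2375 / 216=11.00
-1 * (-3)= 3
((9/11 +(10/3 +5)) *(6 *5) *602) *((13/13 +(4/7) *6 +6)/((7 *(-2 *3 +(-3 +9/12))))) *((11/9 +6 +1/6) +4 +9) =-13916317040/22869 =-608523.20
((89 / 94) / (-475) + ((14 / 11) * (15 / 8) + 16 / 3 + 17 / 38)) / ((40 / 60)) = 24061651 / 1964600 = 12.25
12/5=2.40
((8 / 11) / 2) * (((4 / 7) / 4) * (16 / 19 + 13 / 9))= 1564 / 13167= 0.12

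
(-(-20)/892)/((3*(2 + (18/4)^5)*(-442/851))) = -68080/8739797937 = -0.00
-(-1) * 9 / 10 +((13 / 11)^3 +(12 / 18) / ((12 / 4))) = 332161 / 119790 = 2.77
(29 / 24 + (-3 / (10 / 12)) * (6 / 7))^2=2486929 / 705600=3.52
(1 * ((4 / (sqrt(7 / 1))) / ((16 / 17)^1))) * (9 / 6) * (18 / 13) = 459 * sqrt(7) / 364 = 3.34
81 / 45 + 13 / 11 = 164 / 55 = 2.98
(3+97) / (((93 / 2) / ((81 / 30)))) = 5.81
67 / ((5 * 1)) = 67 / 5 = 13.40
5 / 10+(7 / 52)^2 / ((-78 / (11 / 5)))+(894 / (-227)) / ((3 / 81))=-25335399073 / 239385120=-105.84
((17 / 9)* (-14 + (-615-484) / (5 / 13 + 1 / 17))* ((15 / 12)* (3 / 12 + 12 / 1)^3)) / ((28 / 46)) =-18198463535 / 1024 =-17771937.05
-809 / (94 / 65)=-52585 / 94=-559.41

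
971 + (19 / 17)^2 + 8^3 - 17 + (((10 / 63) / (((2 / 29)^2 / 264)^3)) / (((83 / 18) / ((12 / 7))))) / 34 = 348859025732750985 / 1175363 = 296809603273.84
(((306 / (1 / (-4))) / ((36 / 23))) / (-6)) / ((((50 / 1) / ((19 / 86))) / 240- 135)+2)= -29716 / 30109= -0.99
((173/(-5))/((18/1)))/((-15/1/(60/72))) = 173/1620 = 0.11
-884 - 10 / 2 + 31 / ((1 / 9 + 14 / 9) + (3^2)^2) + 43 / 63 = -447523 / 504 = -887.94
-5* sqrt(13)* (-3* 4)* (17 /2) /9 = 170* sqrt(13) /3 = 204.31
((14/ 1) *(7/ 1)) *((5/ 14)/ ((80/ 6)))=21/ 8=2.62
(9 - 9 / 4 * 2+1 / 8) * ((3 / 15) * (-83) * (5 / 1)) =-3071 / 8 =-383.88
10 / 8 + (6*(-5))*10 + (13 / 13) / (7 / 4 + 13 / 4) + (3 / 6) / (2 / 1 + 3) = -5969 / 20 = -298.45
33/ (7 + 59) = 1/ 2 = 0.50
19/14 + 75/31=1639/434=3.78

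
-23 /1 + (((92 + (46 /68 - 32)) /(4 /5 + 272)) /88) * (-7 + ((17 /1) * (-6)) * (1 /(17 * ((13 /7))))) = -1221617207 /53054144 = -23.03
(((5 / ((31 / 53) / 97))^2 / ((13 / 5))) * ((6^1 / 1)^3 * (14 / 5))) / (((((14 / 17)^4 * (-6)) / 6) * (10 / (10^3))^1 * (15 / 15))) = -149002881142567500 / 4285099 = -34772331080.93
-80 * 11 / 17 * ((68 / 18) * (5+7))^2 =-957440 / 9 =-106382.22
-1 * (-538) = 538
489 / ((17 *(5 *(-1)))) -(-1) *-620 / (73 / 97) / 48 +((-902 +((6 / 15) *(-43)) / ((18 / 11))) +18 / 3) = -207615469 / 223380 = -929.43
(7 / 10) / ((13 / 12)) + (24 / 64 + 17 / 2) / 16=9991 / 8320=1.20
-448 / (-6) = 224 / 3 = 74.67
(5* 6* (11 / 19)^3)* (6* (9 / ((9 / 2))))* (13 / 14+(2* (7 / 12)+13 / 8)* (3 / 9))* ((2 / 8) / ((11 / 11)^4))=6235735 / 192052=32.47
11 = 11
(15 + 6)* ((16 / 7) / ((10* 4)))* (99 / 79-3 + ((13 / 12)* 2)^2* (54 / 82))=52263 / 32390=1.61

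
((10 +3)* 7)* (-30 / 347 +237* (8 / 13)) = 4602654 / 347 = 13264.13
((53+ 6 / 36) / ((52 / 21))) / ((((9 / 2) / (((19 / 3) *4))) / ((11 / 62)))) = 21.45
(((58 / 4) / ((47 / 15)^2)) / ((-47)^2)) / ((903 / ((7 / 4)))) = 2175 / 1678610264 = 0.00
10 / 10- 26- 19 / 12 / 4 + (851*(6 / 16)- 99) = 9347 / 48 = 194.73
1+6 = 7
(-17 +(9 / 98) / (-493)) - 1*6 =-23.00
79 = 79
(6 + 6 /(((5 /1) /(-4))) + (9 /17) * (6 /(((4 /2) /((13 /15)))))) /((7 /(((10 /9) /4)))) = 73 /714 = 0.10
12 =12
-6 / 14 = -3 / 7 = -0.43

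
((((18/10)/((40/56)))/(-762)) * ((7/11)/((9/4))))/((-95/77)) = 686/904875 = 0.00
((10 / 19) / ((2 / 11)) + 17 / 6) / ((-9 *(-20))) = 653 / 20520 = 0.03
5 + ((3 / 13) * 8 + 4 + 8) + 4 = 297 / 13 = 22.85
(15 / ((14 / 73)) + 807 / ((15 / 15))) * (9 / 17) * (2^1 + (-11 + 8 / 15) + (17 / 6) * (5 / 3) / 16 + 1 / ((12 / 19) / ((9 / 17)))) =-130869351 / 38080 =-3436.70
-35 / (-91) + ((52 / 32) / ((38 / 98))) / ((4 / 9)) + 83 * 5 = 3357729 / 7904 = 424.81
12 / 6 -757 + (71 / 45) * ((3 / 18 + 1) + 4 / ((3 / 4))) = -67027 / 90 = -744.74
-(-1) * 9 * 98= 882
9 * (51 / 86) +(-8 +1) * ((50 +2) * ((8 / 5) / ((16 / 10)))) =-358.66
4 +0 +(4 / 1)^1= 8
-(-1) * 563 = 563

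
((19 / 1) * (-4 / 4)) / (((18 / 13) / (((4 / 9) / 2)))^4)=-542659 / 43046721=-0.01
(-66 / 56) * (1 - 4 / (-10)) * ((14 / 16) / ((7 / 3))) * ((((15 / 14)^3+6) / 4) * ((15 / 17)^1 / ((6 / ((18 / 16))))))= -1039797 / 5619712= -0.19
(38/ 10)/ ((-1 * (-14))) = 19/ 70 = 0.27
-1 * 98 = -98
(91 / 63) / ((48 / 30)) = 65 / 72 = 0.90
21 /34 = 0.62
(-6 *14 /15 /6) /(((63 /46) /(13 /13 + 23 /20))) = -989 /675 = -1.47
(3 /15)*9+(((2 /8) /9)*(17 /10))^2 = 233569 /129600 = 1.80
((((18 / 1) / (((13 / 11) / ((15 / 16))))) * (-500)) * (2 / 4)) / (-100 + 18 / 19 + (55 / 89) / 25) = 1569459375 / 43538612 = 36.05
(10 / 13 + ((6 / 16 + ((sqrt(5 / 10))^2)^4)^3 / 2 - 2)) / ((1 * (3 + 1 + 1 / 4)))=-126613 / 452608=-0.28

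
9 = 9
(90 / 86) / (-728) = -45 / 31304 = -0.00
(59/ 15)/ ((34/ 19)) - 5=-1429/ 510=-2.80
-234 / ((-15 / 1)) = 78 / 5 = 15.60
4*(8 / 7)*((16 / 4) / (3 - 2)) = 18.29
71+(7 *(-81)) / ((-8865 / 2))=70061 / 985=71.13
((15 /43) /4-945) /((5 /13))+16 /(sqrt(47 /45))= -2441.12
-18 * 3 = -54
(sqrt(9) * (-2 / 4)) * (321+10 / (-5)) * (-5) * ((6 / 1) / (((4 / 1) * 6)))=4785 / 8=598.12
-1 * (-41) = 41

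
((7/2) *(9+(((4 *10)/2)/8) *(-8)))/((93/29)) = -12.01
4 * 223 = 892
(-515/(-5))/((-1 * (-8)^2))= -103/64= -1.61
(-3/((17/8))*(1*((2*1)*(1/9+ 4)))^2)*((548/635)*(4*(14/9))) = -1344379904/2623185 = -512.50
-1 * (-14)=14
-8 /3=-2.67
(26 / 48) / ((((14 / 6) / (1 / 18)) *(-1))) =-13 / 1008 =-0.01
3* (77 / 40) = 231 / 40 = 5.78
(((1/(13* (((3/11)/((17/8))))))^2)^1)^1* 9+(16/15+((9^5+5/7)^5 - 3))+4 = 1957659430129725734160523526307937/2726767680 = 717941408976112601628211.90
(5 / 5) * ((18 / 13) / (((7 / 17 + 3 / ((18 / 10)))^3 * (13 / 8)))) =2387718 / 25160213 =0.09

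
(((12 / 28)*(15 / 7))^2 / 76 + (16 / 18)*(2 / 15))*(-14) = -3192991 / 1759590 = -1.81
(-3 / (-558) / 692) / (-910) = -1 / 117127920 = -0.00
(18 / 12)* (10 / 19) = 15 / 19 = 0.79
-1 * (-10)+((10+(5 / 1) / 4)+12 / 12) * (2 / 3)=109 / 6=18.17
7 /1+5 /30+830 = 5023 /6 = 837.17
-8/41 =-0.20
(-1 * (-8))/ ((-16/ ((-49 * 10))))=245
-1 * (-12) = 12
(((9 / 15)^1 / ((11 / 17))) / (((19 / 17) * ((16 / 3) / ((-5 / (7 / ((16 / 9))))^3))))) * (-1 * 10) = 18496000 / 5806647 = 3.19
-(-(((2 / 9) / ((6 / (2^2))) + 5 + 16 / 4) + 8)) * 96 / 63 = 14816 / 567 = 26.13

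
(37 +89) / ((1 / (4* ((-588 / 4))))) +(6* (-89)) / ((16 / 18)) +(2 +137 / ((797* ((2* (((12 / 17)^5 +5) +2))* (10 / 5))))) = -606434052960480 / 8119701307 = -74686.74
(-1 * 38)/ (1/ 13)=-494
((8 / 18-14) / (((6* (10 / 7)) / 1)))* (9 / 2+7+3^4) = -146.29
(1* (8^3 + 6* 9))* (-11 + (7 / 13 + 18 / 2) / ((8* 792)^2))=-406155940283 / 65235456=-6226.00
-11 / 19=-0.58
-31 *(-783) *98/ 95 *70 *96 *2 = 6394090752/ 19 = 336531092.21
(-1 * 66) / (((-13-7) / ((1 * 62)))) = 1023 / 5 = 204.60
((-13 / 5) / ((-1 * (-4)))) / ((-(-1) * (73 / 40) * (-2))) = 13 / 73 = 0.18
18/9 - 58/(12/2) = -23/3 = -7.67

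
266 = 266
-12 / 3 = -4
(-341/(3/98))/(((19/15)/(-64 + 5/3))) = 31245830/57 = 548172.46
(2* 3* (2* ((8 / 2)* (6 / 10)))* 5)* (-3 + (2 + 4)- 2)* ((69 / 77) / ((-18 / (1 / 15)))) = -184 / 385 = -0.48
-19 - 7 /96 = -1831 /96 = -19.07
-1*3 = -3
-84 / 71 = -1.18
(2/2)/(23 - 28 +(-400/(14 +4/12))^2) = 1849/1430755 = 0.00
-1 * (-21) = 21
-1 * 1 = -1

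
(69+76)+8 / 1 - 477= -324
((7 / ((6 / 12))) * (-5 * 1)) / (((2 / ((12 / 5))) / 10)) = -840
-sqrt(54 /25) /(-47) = 3 * sqrt(6) /235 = 0.03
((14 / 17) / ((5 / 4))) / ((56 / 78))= 78 / 85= 0.92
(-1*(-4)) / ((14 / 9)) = 18 / 7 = 2.57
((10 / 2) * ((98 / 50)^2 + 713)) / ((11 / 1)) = 325.84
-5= -5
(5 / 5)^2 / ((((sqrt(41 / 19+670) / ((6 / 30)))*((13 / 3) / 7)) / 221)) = 119*sqrt(26961) / 7095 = 2.75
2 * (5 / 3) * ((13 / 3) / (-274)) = -65 / 1233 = -0.05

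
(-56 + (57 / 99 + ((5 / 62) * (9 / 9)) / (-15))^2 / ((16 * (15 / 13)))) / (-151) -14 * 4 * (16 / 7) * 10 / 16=-79.63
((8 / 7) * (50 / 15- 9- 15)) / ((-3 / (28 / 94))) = 992 / 423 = 2.35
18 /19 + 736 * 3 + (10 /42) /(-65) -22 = 11343677 /5187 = 2186.94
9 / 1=9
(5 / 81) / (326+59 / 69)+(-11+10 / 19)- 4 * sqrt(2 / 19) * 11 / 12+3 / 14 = -87460111 / 8525034- 11 * sqrt(38) / 57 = -11.45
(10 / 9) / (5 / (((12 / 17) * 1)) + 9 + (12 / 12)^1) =8 / 123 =0.07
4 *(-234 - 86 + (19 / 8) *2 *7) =-1147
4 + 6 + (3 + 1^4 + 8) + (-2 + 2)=22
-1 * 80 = -80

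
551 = 551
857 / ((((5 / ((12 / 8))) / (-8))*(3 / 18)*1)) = -61704 / 5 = -12340.80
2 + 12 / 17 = 2.71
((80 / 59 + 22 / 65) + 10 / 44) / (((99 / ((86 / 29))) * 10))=6971633 / 1211131350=0.01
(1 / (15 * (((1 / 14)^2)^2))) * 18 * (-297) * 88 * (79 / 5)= -475915233024 / 25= -19036609320.96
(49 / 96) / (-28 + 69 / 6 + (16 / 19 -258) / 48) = -931 / 39868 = -0.02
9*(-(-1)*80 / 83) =720 / 83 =8.67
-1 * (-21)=21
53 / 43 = 1.23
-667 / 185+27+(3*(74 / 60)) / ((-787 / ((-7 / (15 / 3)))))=34070943 / 1455950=23.40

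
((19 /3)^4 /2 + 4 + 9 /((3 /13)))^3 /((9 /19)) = 49163392739679157 /38263752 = 1284855513.90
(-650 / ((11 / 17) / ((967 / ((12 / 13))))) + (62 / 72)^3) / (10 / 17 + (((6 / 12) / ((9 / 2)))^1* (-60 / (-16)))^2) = -9181360045883 / 6646860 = -1381307.87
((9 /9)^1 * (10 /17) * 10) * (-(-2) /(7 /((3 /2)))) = 300 /119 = 2.52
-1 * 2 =-2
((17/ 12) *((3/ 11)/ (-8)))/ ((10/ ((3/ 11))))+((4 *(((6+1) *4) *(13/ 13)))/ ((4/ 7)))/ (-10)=-758963/ 38720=-19.60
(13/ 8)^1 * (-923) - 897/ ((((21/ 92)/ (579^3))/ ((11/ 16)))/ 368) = -10807001581519481/ 56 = -192982171098562.16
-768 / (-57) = 256 / 19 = 13.47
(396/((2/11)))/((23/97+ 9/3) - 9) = -377.94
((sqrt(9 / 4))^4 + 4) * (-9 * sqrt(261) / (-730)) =783 * sqrt(29) / 2336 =1.81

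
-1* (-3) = 3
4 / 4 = 1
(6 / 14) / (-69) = -1 / 161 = -0.01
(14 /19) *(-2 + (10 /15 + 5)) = 154 /57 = 2.70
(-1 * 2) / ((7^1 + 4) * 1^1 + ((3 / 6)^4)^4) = -131072 / 720897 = -0.18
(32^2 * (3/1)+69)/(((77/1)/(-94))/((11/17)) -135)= -295254/12809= -23.05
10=10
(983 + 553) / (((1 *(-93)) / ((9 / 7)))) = -4608 / 217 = -21.24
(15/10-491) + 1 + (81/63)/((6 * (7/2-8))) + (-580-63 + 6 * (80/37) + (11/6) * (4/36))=-1118.37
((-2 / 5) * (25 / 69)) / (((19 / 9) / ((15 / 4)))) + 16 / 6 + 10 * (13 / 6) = 63127 / 2622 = 24.08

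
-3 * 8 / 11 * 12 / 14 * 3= -432 / 77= -5.61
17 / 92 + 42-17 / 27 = 103223 / 2484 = 41.56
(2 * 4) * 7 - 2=54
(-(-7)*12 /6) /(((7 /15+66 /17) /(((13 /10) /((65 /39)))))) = 13923 /5545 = 2.51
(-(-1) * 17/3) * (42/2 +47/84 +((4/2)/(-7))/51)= 4397/36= 122.14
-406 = -406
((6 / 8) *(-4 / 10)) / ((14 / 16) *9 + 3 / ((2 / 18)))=-4 / 465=-0.01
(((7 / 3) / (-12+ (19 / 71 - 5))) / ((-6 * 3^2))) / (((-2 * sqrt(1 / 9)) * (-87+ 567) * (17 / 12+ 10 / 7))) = -3479 / 1226586240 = -0.00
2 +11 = 13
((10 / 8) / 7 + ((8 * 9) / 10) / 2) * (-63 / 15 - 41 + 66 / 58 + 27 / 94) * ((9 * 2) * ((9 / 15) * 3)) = -25565898699 / 4770500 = -5359.17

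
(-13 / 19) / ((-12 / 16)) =52 / 57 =0.91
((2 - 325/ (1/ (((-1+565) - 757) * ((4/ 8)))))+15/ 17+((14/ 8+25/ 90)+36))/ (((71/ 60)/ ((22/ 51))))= 2114077570/ 184671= 11447.80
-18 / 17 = -1.06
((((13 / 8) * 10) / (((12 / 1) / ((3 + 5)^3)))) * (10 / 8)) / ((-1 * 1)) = -2600 / 3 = -866.67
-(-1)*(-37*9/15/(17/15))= -333/17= -19.59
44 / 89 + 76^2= 514108 / 89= 5776.49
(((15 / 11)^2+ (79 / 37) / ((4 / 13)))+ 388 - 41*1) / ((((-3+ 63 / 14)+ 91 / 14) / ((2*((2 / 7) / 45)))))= 2123881 / 3760680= 0.56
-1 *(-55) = 55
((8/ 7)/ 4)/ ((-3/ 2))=-4/ 21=-0.19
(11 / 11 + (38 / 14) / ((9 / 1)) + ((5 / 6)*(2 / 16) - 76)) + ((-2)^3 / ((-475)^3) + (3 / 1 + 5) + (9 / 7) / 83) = -596973600190063 / 8966427750000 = -66.58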